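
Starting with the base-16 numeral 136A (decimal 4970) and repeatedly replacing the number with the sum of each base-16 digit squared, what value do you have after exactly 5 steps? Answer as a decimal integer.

169

4970 = (1,3,6,10)_16 → 146
146 = (9,2)_16 → 85
85 = (5,5)_16 → 50
50 = (3,2)_16 → 13
13 = (13)_16 → 169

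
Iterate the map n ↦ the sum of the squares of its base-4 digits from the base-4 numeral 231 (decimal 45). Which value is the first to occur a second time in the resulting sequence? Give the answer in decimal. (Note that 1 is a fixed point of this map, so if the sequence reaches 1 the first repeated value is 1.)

45 = (2,3,1)_4 → 14
14 = (3,2)_4 → 13
13 = (3,1)_4 → 10
10 = (2,2)_4 → 8
8 = (2,0)_4 → 4
4 = (1,0)_4 → 1  — reached the fixed point 1.
1 → 1, so 1 is the first repeated value.

1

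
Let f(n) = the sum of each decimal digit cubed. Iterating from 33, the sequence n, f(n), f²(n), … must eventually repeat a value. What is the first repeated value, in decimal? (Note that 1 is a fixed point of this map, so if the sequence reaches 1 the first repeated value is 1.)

153

33 → 3³ + 3³ = 54
54 → 5³ + 4³ = 189
189 → 1³ + 8³ + 9³ = 1242
1242 → 1³ + 2³ + 4³ + 2³ = 81
81 → 8³ + 1³ = 513
513 → 5³ + 1³ + 3³ = 153
153 → 1³ + 5³ + 3³ = 153  — 153 already appeared earlier.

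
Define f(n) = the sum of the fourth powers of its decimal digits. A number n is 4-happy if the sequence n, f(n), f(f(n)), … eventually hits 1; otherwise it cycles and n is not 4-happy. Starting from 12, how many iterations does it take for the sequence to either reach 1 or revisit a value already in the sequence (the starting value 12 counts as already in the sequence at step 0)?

5

12 → 1⁴ + 2⁴ = 17
17 → 1⁴ + 7⁴ = 2402
2402 → 2⁴ + 4⁴ + 0⁴ + 2⁴ = 288
288 → 2⁴ + 8⁴ + 8⁴ = 8208
8208 → 8⁴ + 2⁴ + 0⁴ + 8⁴ = 8208  — 8208 repeats.
That took 5 steps.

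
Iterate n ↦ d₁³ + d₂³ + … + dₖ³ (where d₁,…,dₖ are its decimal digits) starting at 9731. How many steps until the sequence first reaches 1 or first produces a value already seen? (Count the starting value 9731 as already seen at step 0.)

10

9731 → 9³ + 7³ + 3³ + 1³ = 1100
1100 → 1³ + 1³ + 0³ + 0³ = 2
2 → 2³ = 8
8 → 8³ = 512
512 → 5³ + 1³ + 2³ = 134
134 → 1³ + 3³ + 4³ = 92
92 → 9³ + 2³ = 737
737 → 7³ + 3³ + 7³ = 713
713 → 7³ + 1³ + 3³ = 371
371 → 3³ + 7³ + 1³ = 371  — 371 repeats.
That took 10 steps.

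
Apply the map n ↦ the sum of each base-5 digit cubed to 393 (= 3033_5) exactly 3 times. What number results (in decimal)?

393 = (3,0,3,3)_5 → 3³ + 0³ + 3³ + 3³ = 27 + 0 + 27 + 27 = 81
81 = (3,1,1)_5 → 3³ + 1³ + 1³ = 27 + 1 + 1 = 29
29 = (1,0,4)_5 → 1³ + 0³ + 4³ = 1 + 0 + 64 = 65

65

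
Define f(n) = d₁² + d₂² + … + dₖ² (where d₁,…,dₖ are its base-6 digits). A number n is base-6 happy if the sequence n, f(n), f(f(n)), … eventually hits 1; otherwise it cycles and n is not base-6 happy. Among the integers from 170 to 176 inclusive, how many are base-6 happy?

1

170: 170 → 36 → 1  (reaches 1)
171: 171 → 41 → 26 → 20 → 13 → 5 → 25 → 17 → 29 → 41  (repeats 41)
172: 172 → 48 → 5 → 25 → 17 → 29 → 41 → 26 → 20 → 13 → 5  (repeats 5)
173: 173 → 57 → 19 → 10 → 17 → 29 → 41 → 26 → 20 → 13 → 5 → 25 → 17  (repeats 17)
174: 174 → 41 → 26 → 20 → 13 → 5 → 25 → 17 → 29 → 41  (repeats 41)
175: 175 → 42 → 2 → 4 → 16 → 20 → 13 → 5 → 25 → 17 → 29 → 41 → 26 → 20  (repeats 20)
176: 176 → 45 → 11 → 26 → 20 → 13 → 5 → 25 → 17 → 29 → 41 → 26  (repeats 26)
base-6 happy: 170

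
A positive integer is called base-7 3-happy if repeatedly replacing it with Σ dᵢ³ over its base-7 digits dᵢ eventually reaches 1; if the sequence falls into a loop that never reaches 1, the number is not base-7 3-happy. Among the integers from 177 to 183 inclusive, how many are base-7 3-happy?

1

177: 177 → 99 → 9 → 9  (repeats 9)
178: 178 → 118 → 232 → 190 → 244 → 496 → 244  (repeats 244)
179: 179 → 155 → 29 → 65 → 17 → 35 → 125 → 251 → 341 → 557 → 137 → 197 → 65  (repeats 65)
180: 180 → 216 → 288 → 342 → 648 → 282 → 258 → 342  (repeats 342)
181: 181 → 307 → 433 → 343 → 1  (reaches 1)
182: 182 → 152 → 152  (repeats 152)
183: 183 → 153 → 243 → 405 → 219 → 99 → 9 → 9  (repeats 9)
base-7 3-happy: 181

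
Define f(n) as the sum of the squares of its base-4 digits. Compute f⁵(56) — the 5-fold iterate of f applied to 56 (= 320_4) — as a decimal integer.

1

56 = (3,2,0)_4 → 3² + 2² + 0² = 9 + 4 + 0 = 13
13 = (3,1)_4 → 3² + 1² = 9 + 1 = 10
10 = (2,2)_4 → 2² + 2² = 4 + 4 = 8
8 = (2,0)_4 → 2² + 0² = 4 + 0 = 4
4 = (1,0)_4 → 1² + 0² = 1 + 0 = 1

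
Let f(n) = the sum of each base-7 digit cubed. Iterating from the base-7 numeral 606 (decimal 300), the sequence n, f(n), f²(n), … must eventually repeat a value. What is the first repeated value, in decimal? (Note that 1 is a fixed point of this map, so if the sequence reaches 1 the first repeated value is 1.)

126

300 = (6,0,6)_7 → 6³ + 0³ + 6³ = 216 + 0 + 216 = 432
432 = (1,1,5,5)_7 → 1³ + 1³ + 5³ + 5³ = 1 + 1 + 125 + 125 = 252
252 = (5,1,0)_7 → 5³ + 1³ + 0³ = 125 + 1 + 0 = 126
126 = (2,4,0)_7 → 2³ + 4³ + 0³ = 8 + 64 + 0 = 72
72 = (1,3,2)_7 → 1³ + 3³ + 2³ = 1 + 27 + 8 = 36
36 = (5,1)_7 → 5³ + 1³ = 125 + 1 = 126  — 126 already appeared earlier.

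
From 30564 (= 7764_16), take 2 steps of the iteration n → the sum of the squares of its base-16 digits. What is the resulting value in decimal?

30564 = (7,7,6,4)_16 → 7² + 7² + 6² + 4² = 49 + 49 + 36 + 16 = 150
150 = (9,6)_16 → 9² + 6² = 81 + 36 = 117

117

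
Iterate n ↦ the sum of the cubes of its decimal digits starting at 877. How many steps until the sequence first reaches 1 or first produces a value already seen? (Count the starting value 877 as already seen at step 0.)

4

877 → 8³ + 7³ + 7³ = 512 + 343 + 343 = 1198
1198 → 1³ + 1³ + 9³ + 8³ = 1 + 1 + 729 + 512 = 1243
1243 → 1³ + 2³ + 4³ + 3³ = 1 + 8 + 64 + 27 = 100
100 → 1³ + 0³ + 0³ = 1 + 0 + 0 = 1  — reached 1.
That took 4 steps.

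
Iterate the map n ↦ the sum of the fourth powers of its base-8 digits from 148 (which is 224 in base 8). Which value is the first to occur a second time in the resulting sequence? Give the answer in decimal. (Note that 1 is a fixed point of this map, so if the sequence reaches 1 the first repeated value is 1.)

1

148 = (2,2,4)_8 → 2⁴ + 2⁴ + 4⁴ = 288
288 = (4,4,0)_8 → 4⁴ + 4⁴ + 0⁴ = 512
512 = (1,0,0,0)_8 → 1⁴ + 0⁴ + 0⁴ + 0⁴ = 1  — reached the fixed point 1.
1 → 1, so 1 is the first repeated value.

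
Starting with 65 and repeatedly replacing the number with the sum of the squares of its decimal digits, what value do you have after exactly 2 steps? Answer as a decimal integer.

37

65 → 61
61 → 37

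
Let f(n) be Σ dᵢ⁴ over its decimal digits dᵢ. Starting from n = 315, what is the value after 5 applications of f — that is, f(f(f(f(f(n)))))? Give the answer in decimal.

9603

315 → 3⁴ + 1⁴ + 5⁴ = 81 + 1 + 625 = 707
707 → 7⁴ + 0⁴ + 7⁴ = 2401 + 0 + 2401 = 4802
4802 → 4⁴ + 8⁴ + 0⁴ + 2⁴ = 256 + 4096 + 0 + 16 = 4368
4368 → 4⁴ + 3⁴ + 6⁴ + 8⁴ = 256 + 81 + 1296 + 4096 = 5729
5729 → 5⁴ + 7⁴ + 2⁴ + 9⁴ = 625 + 2401 + 16 + 6561 = 9603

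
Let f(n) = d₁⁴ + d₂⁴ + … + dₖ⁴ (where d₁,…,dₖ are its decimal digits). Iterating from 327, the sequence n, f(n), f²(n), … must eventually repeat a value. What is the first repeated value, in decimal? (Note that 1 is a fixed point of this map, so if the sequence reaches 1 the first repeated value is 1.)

327 → 3⁴ + 2⁴ + 7⁴ = 2498
2498 → 2⁴ + 4⁴ + 9⁴ + 8⁴ = 10929
10929 → 1⁴ + 0⁴ + 9⁴ + 2⁴ + 9⁴ = 13139
13139 → 1⁴ + 3⁴ + 1⁴ + 3⁴ + 9⁴ = 6725
6725 → 6⁴ + 7⁴ + 2⁴ + 5⁴ = 4338
4338 → 4⁴ + 3⁴ + 3⁴ + 8⁴ = 4514
4514 → 4⁴ + 5⁴ + 1⁴ + 4⁴ = 1138
1138 → 1⁴ + 1⁴ + 3⁴ + 8⁴ = 4179
4179 → 4⁴ + 1⁴ + 7⁴ + 9⁴ = 9219
9219 → 9⁴ + 2⁴ + 1⁴ + 9⁴ = 13139  — 13139 already appeared earlier.

13139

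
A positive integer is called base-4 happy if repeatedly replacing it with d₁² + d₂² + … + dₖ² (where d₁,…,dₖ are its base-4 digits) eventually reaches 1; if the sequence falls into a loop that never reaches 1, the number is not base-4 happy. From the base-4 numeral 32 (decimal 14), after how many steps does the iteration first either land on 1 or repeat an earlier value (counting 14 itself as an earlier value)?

14 = (3,2)_4 → 13
13 = (3,1)_4 → 10
10 = (2,2)_4 → 8
8 = (2,0)_4 → 4
4 = (1,0)_4 → 1  — reached 1.
That took 5 steps.

5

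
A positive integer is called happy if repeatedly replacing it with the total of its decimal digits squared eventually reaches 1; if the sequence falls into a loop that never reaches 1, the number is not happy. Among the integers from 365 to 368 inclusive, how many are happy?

3

365: 365 → 70 → 49 → 97 → 130 → 10 → 1  — happy
366: 366 → 81 → 65 → 61 → 37 → 58 → 89 → 145 → 42 → 20 → 4 → 16 → 37  — not happy
367: 367 → 94 → 97 → 130 → 10 → 1  — happy
368: 368 → 109 → 82 → 68 → 100 → 1  — happy
happy: 365, 367, 368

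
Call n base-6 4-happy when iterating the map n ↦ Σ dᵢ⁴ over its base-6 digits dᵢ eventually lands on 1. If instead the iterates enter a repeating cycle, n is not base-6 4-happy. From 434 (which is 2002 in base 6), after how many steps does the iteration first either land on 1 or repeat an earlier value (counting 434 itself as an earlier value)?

434 = (2,0,0,2)_6 → 2⁴ + 0⁴ + 0⁴ + 2⁴ = 32
32 = (5,2)_6 → 5⁴ + 2⁴ = 641
641 = (2,5,4,5)_6 → 2⁴ + 5⁴ + 4⁴ + 5⁴ = 1522
1522 = (1,1,0,1,4)_6 → 1⁴ + 1⁴ + 0⁴ + 1⁴ + 4⁴ = 259
259 = (1,1,1,1)_6 → 1⁴ + 1⁴ + 1⁴ + 1⁴ = 4
4 = (4)_6 → 4⁴ = 256
256 = (1,1,0,4)_6 → 1⁴ + 1⁴ + 0⁴ + 4⁴ = 258
258 = (1,1,1,0)_6 → 1⁴ + 1⁴ + 1⁴ + 0⁴ = 3
3 = (3)_6 → 3⁴ = 81
81 = (2,1,3)_6 → 2⁴ + 1⁴ + 3⁴ = 98
98 = (2,4,2)_6 → 2⁴ + 4⁴ + 2⁴ = 288
288 = (1,2,0,0)_6 → 1⁴ + 2⁴ + 0⁴ + 0⁴ = 17
17 = (2,5)_6 → 2⁴ + 5⁴ = 641  — 641 repeats.
That took 13 steps.

13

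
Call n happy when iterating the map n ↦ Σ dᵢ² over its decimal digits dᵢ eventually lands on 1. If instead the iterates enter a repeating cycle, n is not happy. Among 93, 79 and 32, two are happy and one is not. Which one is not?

93: 93 → 90 → 81 → 65 → 61 → 37 → 58 → 89 → 145 → 42 → 20 → 4 → 16 → 37  — repeats 37 (not happy)
79: 79 → 130 → 10 → 1  — reaches 1 (happy)
32: 32 → 13 → 10 → 1  — reaches 1 (happy)

93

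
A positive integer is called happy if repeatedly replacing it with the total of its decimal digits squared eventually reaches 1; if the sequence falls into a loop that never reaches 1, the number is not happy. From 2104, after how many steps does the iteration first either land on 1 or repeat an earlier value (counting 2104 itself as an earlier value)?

14

2104 → 2² + 1² + 0² + 4² = 21
21 → 2² + 1² = 5
5 → 5² = 25
25 → 2² + 5² = 29
29 → 2² + 9² = 85
85 → 8² + 5² = 89
89 → 8² + 9² = 145
145 → 1² + 4² + 5² = 42
42 → 4² + 2² = 20
20 → 2² + 0² = 4
4 → 4² = 16
16 → 1² + 6² = 37
37 → 3² + 7² = 58
58 → 5² + 8² = 89  — 89 repeats.
That took 14 steps.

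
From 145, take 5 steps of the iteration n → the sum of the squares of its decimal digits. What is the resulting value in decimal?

145 → 1² + 4² + 5² = 1 + 16 + 25 = 42
42 → 4² + 2² = 16 + 4 = 20
20 → 2² + 0² = 4 + 0 = 4
4 → 4² = 16
16 → 1² + 6² = 1 + 36 = 37

37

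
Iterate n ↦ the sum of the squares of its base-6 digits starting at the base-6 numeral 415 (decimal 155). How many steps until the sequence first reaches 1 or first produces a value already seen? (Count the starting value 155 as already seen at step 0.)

155 = (4,1,5)_6 → 4² + 1² + 5² = 42
42 = (1,1,0)_6 → 1² + 1² + 0² = 2
2 = (2)_6 → 2² = 4
4 = (4)_6 → 4² = 16
16 = (2,4)_6 → 2² + 4² = 20
20 = (3,2)_6 → 3² + 2² = 13
13 = (2,1)_6 → 2² + 1² = 5
5 = (5)_6 → 5² = 25
25 = (4,1)_6 → 4² + 1² = 17
17 = (2,5)_6 → 2² + 5² = 29
29 = (4,5)_6 → 4² + 5² = 41
41 = (1,0,5)_6 → 1² + 0² + 5² = 26
26 = (4,2)_6 → 4² + 2² = 20  — 20 repeats.
That took 13 steps.

13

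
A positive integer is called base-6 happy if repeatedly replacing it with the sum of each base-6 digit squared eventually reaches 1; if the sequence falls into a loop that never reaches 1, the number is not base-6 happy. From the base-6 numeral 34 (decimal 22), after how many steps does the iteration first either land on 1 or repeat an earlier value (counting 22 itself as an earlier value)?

9

22 = (3,4)_6 → 3² + 4² = 25
25 = (4,1)_6 → 4² + 1² = 17
17 = (2,5)_6 → 2² + 5² = 29
29 = (4,5)_6 → 4² + 5² = 41
41 = (1,0,5)_6 → 1² + 0² + 5² = 26
26 = (4,2)_6 → 4² + 2² = 20
20 = (3,2)_6 → 3² + 2² = 13
13 = (2,1)_6 → 2² + 1² = 5
5 = (5)_6 → 5² = 25  — 25 repeats.
That took 9 steps.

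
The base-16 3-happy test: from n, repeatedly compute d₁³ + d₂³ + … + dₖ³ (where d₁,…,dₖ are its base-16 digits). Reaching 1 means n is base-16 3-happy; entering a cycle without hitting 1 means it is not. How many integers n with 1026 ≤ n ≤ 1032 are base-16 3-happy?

1026: 1026 → 72 → 576 → 72  — not base-16 3-happy
1027: 1027 → 91 → 1456 → 1456  — not base-16 3-happy
1028: 1028 → 128 → 512 → 8 → 512  — not base-16 3-happy
1029: 1029 → 189 → 3528 → 4437 → 252 → 5103 → 6147 → 540 → 1737 → 2673 → 1344 → 189  — not base-16 3-happy
1030: 1030 → 280 → 514 → 16 → 1  — base-16 3-happy
1031: 1031 → 407 → 1073 → 92 → 1853 → 2567 → 1343 → 3527 → 4268 → 2729 → 2729  — not base-16 3-happy
1032: 1032 → 576 → 72 → 576  — not base-16 3-happy
base-16 3-happy: 1030

1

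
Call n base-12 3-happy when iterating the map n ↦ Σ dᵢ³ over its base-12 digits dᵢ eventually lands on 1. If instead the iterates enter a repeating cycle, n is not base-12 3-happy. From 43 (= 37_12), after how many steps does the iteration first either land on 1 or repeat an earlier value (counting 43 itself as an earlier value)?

10

43 = (3,7)_12 → 3³ + 7³ = 370
370 = (2,6,10)_12 → 2³ + 6³ + 10³ = 1224
1224 = (8,6,0)_12 → 8³ + 6³ + 0³ = 728
728 = (5,0,8)_12 → 5³ + 0³ + 8³ = 637
637 = (4,5,1)_12 → 4³ + 5³ + 1³ = 190
190 = (1,3,10)_12 → 1³ + 3³ + 10³ = 1028
1028 = (7,1,8)_12 → 7³ + 1³ + 8³ = 856
856 = (5,11,4)_12 → 5³ + 11³ + 4³ = 1520
1520 = (10,6,8)_12 → 10³ + 6³ + 8³ = 1728
1728 = (1,0,0,0)_12 → 1³ + 0³ + 0³ + 0³ = 1  — reached 1.
That took 10 steps.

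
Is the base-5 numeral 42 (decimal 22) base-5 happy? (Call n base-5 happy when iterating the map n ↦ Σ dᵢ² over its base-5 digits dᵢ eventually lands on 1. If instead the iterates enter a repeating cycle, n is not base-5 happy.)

not base-5 happy

22 = (4,2)_5 → 20
20 = (4,0)_5 → 16
16 = (3,1)_5 → 10
10 = (2,0)_5 → 4
4 = (4)_5 → 16  — 16 already seen; the sequence cycles without reaching 1.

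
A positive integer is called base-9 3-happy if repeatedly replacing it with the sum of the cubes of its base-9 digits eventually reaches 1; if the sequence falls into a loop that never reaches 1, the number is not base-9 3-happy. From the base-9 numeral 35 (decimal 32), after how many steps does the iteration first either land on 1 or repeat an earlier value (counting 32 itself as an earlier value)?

12

32 = (3,5)_9 → 3³ + 5³ = 27 + 125 = 152
152 = (1,7,8)_9 → 1³ + 7³ + 8³ = 1 + 343 + 512 = 856
856 = (1,1,5,1)_9 → 1³ + 1³ + 5³ + 1³ = 1 + 1 + 125 + 1 = 128
128 = (1,5,2)_9 → 1³ + 5³ + 2³ = 1 + 125 + 8 = 134
134 = (1,5,8)_9 → 1³ + 5³ + 8³ = 1 + 125 + 512 = 638
638 = (7,7,8)_9 → 7³ + 7³ + 8³ = 343 + 343 + 512 = 1198
1198 = (1,5,7,1)_9 → 1³ + 5³ + 7³ + 1³ = 1 + 125 + 343 + 1 = 470
470 = (5,7,2)_9 → 5³ + 7³ + 2³ = 125 + 343 + 8 = 476
476 = (5,7,8)_9 → 5³ + 7³ + 8³ = 125 + 343 + 512 = 980
980 = (1,3,0,8)_9 → 1³ + 3³ + 0³ + 8³ = 1 + 27 + 0 + 512 = 540
540 = (6,6,0)_9 → 6³ + 6³ + 0³ = 216 + 216 + 0 = 432
432 = (5,3,0)_9 → 5³ + 3³ + 0³ = 125 + 27 + 0 = 152  — 152 repeats.
That took 12 steps.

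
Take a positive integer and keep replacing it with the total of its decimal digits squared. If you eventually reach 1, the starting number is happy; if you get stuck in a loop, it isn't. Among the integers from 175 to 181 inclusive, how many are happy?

175: 175 → 75 → 74 → 65 → 61 → 37 → 58 → 89 → 145 → 42 → 20 → 4 → 16 → 37  — not happy
176: 176 → 86 → 100 → 1  — happy
177: 177 → 99 → 162 → 41 → 17 → 50 → 25 → 29 → 85 → 89 → 145 → 42 → 20 → 4 → 16 → 37 → 58 → 89  — not happy
178: 178 → 114 → 18 → 65 → 61 → 37 → 58 → 89 → 145 → 42 → 20 → 4 → 16 → 37  — not happy
179: 179 → 131 → 11 → 2 → 4 → 16 → 37 → 58 → 89 → 145 → 42 → 20 → 4  — not happy
180: 180 → 65 → 61 → 37 → 58 → 89 → 145 → 42 → 20 → 4 → 16 → 37  — not happy
181: 181 → 66 → 72 → 53 → 34 → 25 → 29 → 85 → 89 → 145 → 42 → 20 → 4 → 16 → 37 → 58 → 89  — not happy
happy: 176

1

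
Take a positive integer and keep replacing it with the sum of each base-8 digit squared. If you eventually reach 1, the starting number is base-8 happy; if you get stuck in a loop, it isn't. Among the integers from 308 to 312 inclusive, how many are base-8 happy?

1

308: 308 → 68 → 17 → 5 → 25 → 10 → 5  (repeats 5)
309: 309 → 77 → 27 → 18 → 8 → 1  (reaches 1)
310: 310 → 88 → 10 → 5 → 25 → 10  (repeats 10)
311: 311 → 101 → 42 → 29 → 34 → 20 → 20  (repeats 20)
312: 312 → 65 → 2 → 4 → 16 → 4  (repeats 4)
base-8 happy: 309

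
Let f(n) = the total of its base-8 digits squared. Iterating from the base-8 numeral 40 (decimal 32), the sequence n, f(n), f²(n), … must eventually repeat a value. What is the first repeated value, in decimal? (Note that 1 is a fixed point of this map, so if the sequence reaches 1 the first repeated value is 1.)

16

32 = (4,0)_8 → 4² + 0² = 16 + 0 = 16
16 = (2,0)_8 → 2² + 0² = 4 + 0 = 4
4 = (4)_8 → 4² = 16  — 16 already appeared earlier.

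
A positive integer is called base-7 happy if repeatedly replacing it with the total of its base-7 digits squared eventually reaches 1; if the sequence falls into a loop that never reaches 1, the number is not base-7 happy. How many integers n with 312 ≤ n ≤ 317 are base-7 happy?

1

312: 312 → 56 → 2 → 4 → 16 → 8 → 2  — not base-7 happy
313: 313 → 65 → 9 → 5 → 25 → 25  — not base-7 happy
314: 314 → 76 → 46 → 52 → 10 → 10  — not base-7 happy
315: 315 → 45 → 45  — not base-7 happy
316: 316 → 46 → 52 → 10 → 10  — not base-7 happy
317: 317 → 49 → 1  — base-7 happy
base-7 happy: 317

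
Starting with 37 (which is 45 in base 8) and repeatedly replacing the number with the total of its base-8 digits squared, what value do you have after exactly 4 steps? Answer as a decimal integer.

37 = (4,5)_8 → 4² + 5² = 16 + 25 = 41
41 = (5,1)_8 → 5² + 1² = 25 + 1 = 26
26 = (3,2)_8 → 3² + 2² = 9 + 4 = 13
13 = (1,5)_8 → 1² + 5² = 1 + 25 = 26

26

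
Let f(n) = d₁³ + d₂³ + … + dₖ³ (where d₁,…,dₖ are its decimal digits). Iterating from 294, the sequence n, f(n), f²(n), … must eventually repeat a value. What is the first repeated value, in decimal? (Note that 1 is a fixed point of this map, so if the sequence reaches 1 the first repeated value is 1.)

294 → 2³ + 9³ + 4³ = 801
801 → 8³ + 0³ + 1³ = 513
513 → 5³ + 1³ + 3³ = 153
153 → 1³ + 5³ + 3³ = 153  — 153 already appeared earlier.

153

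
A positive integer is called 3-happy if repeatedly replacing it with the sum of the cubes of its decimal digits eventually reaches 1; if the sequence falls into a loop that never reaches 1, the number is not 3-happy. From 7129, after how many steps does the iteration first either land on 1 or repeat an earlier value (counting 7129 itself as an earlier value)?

6

7129 → 7³ + 1³ + 2³ + 9³ = 1081
1081 → 1³ + 0³ + 8³ + 1³ = 514
514 → 5³ + 1³ + 4³ = 190
190 → 1³ + 9³ + 0³ = 730
730 → 7³ + 3³ + 0³ = 370
370 → 3³ + 7³ + 0³ = 370  — 370 repeats.
That took 6 steps.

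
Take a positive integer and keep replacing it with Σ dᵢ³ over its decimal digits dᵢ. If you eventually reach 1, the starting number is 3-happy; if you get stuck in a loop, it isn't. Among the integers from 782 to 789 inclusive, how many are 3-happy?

782: 782 → 863 → 755 → 593 → 881 → 1025 → 134 → 92 → 737 → 713 → 371 → 371  (repeats 371)
783: 783 → 882 → 1032 → 36 → 243 → 99 → 1458 → 702 → 351 → 153 → 153  (repeats 153)
784: 784 → 919 → 1459 → 919  (repeats 919)
785: 785 → 980 → 1241 → 74 → 407 → 407  (repeats 407)
786: 786 → 1071 → 345 → 216 → 225 → 141 → 66 → 432 → 99 → 1458 → 702 → 351 → 153 → 153  (repeats 153)
787: 787 → 1198 → 1243 → 100 → 1  (reaches 1)
788: 788 → 1367 → 587 → 980 → 1241 → 74 → 407 → 407  (repeats 407)
789: 789 → 1584 → 702 → 351 → 153 → 153  (repeats 153)
3-happy: 787

1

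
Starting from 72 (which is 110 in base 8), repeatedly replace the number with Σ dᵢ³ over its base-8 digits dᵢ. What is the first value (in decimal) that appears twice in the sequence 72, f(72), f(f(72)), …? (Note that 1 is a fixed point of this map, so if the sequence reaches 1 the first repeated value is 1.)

1

72 = (1,1,0)_8 → 1³ + 1³ + 0³ = 1 + 1 + 0 = 2
2 = (2)_8 → 2³ = 8
8 = (1,0)_8 → 1³ + 0³ = 1 + 0 = 1  — reached the fixed point 1.
1 → 1, so 1 is the first repeated value.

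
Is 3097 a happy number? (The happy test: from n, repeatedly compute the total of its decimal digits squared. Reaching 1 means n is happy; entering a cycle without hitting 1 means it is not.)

happy

3097 → 139
139 → 91
91 → 82
82 → 68
68 → 100
100 → 1  — reached 1.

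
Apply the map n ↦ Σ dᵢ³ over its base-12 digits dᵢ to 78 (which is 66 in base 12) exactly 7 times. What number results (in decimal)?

1073

78 = (6,6)_12 → 6³ + 6³ = 432
432 = (3,0,0)_12 → 3³ + 0³ + 0³ = 27
27 = (2,3)_12 → 2³ + 3³ = 35
35 = (2,11)_12 → 2³ + 11³ = 1339
1339 = (9,3,7)_12 → 9³ + 3³ + 7³ = 1099
1099 = (7,7,7)_12 → 7³ + 7³ + 7³ = 1029
1029 = (7,1,9)_12 → 7³ + 1³ + 9³ = 1073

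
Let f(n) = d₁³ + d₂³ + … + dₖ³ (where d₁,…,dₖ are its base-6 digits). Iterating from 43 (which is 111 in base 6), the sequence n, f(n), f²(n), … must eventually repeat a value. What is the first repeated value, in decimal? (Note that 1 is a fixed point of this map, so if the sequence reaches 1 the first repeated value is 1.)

43 = (1,1,1)_6 → 1³ + 1³ + 1³ = 3
3 = (3)_6 → 3³ = 27
27 = (4,3)_6 → 4³ + 3³ = 91
91 = (2,3,1)_6 → 2³ + 3³ + 1³ = 36
36 = (1,0,0)_6 → 1³ + 0³ + 0³ = 1  — reached the fixed point 1.
1 → 1, so 1 is the first repeated value.

1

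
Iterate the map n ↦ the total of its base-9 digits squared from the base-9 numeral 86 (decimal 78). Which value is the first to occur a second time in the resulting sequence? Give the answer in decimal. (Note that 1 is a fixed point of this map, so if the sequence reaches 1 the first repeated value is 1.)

78 = (8,6)_9 → 8² + 6² = 64 + 36 = 100
100 = (1,2,1)_9 → 1² + 2² + 1² = 1 + 4 + 1 = 6
6 = (6)_9 → 6² = 36
36 = (4,0)_9 → 4² + 0² = 16 + 0 = 16
16 = (1,7)_9 → 1² + 7² = 1 + 49 = 50
50 = (5,5)_9 → 5² + 5² = 25 + 25 = 50  — 50 already appeared earlier.

50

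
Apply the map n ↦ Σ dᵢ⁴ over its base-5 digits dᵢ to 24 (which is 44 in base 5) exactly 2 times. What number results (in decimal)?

24 = (4,4)_5 → 4⁴ + 4⁴ = 512
512 = (4,0,2,2)_5 → 4⁴ + 0⁴ + 2⁴ + 2⁴ = 288

288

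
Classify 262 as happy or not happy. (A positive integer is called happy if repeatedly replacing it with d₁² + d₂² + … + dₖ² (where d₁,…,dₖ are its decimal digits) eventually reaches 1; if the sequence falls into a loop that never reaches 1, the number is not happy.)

262 → 2² + 6² + 2² = 44
44 → 4² + 4² = 32
32 → 3² + 2² = 13
13 → 1² + 3² = 10
10 → 1² + 0² = 1  — reached 1.

happy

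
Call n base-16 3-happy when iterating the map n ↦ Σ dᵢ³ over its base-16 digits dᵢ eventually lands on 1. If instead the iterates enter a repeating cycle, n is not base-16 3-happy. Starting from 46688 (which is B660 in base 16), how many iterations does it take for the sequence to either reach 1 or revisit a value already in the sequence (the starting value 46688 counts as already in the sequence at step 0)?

6

46688 = (11,6,6,0)_16 → 11³ + 6³ + 6³ + 0³ = 1331 + 216 + 216 + 0 = 1763
1763 = (6,14,3)_16 → 6³ + 14³ + 3³ = 216 + 2744 + 27 = 2987
2987 = (11,10,11)_16 → 11³ + 10³ + 11³ = 1331 + 1000 + 1331 = 3662
3662 = (14,4,14)_16 → 14³ + 4³ + 14³ = 2744 + 64 + 2744 = 5552
5552 = (1,5,11,0)_16 → 1³ + 5³ + 11³ + 0³ = 1 + 125 + 1331 + 0 = 1457
1457 = (5,11,1)_16 → 5³ + 11³ + 1³ = 125 + 1331 + 1 = 1457  — 1457 repeats.
That took 6 steps.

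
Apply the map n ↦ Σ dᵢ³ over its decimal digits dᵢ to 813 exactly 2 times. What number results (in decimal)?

189

813 → 8³ + 1³ + 3³ = 540
540 → 5³ + 4³ + 0³ = 189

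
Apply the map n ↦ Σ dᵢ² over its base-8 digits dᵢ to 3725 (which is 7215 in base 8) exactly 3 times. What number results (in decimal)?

45

3725 = (7,2,1,5)_8 → 7² + 2² + 1² + 5² = 79
79 = (1,1,7)_8 → 1² + 1² + 7² = 51
51 = (6,3)_8 → 6² + 3² = 45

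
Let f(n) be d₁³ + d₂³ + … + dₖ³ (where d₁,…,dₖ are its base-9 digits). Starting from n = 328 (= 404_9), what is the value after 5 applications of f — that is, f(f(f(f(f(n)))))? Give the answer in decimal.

328 = (4,0,4)_9 → 4³ + 0³ + 4³ = 128
128 = (1,5,2)_9 → 1³ + 5³ + 2³ = 134
134 = (1,5,8)_9 → 1³ + 5³ + 8³ = 638
638 = (7,7,8)_9 → 7³ + 7³ + 8³ = 1198
1198 = (1,5,7,1)_9 → 1³ + 5³ + 7³ + 1³ = 470

470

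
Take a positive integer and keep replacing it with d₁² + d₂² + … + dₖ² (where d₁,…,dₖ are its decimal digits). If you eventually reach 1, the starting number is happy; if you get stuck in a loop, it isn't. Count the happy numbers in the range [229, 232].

229: 229 → 89 → 145 → 42 → 20 → 4 → 16 → 37 → 58 → 89  (repeats 89)
230: 230 → 13 → 10 → 1  (reaches 1)
231: 231 → 14 → 17 → 50 → 25 → 29 → 85 → 89 → 145 → 42 → 20 → 4 → 16 → 37 → 58 → 89  (repeats 89)
232: 232 → 17 → 50 → 25 → 29 → 85 → 89 → 145 → 42 → 20 → 4 → 16 → 37 → 58 → 89  (repeats 89)
happy: 230

1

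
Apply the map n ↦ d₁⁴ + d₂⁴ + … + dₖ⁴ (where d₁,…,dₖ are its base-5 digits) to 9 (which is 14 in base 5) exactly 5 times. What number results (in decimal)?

99

9 = (1,4)_5 → 1⁴ + 4⁴ = 1 + 256 = 257
257 = (2,0,1,2)_5 → 2⁴ + 0⁴ + 1⁴ + 2⁴ = 16 + 0 + 1 + 16 = 33
33 = (1,1,3)_5 → 1⁴ + 1⁴ + 3⁴ = 1 + 1 + 81 = 83
83 = (3,1,3)_5 → 3⁴ + 1⁴ + 3⁴ = 81 + 1 + 81 = 163
163 = (1,1,2,3)_5 → 1⁴ + 1⁴ + 2⁴ + 3⁴ = 1 + 1 + 16 + 81 = 99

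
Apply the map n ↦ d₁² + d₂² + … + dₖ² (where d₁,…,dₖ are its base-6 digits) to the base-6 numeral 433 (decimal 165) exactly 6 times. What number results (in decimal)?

165 = (4,3,3)_6 → 4² + 3² + 3² = 16 + 9 + 9 = 34
34 = (5,4)_6 → 5² + 4² = 25 + 16 = 41
41 = (1,0,5)_6 → 1² + 0² + 5² = 1 + 0 + 25 = 26
26 = (4,2)_6 → 4² + 2² = 16 + 4 = 20
20 = (3,2)_6 → 3² + 2² = 9 + 4 = 13
13 = (2,1)_6 → 2² + 1² = 4 + 1 = 5

5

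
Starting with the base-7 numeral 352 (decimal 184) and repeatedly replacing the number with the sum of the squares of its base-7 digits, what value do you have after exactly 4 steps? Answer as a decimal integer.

184 = (3,5,2)_7 → 3² + 5² + 2² = 9 + 25 + 4 = 38
38 = (5,3)_7 → 5² + 3² = 25 + 9 = 34
34 = (4,6)_7 → 4² + 6² = 16 + 36 = 52
52 = (1,0,3)_7 → 1² + 0² + 3² = 1 + 0 + 9 = 10

10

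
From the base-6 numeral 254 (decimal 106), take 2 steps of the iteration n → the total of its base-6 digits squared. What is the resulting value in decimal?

11

106 = (2,5,4)_6 → 2² + 5² + 4² = 45
45 = (1,1,3)_6 → 1² + 1² + 3² = 11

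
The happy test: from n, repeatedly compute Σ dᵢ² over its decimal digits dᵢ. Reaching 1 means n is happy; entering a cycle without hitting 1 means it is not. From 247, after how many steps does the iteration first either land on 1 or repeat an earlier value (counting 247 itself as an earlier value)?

14

247 → 2² + 4² + 7² = 4 + 16 + 49 = 69
69 → 6² + 9² = 36 + 81 = 117
117 → 1² + 1² + 7² = 1 + 1 + 49 = 51
51 → 5² + 1² = 25 + 1 = 26
26 → 2² + 6² = 4 + 36 = 40
40 → 4² + 0² = 16 + 0 = 16
16 → 1² + 6² = 1 + 36 = 37
37 → 3² + 7² = 9 + 49 = 58
58 → 5² + 8² = 25 + 64 = 89
89 → 8² + 9² = 64 + 81 = 145
145 → 1² + 4² + 5² = 1 + 16 + 25 = 42
42 → 4² + 2² = 16 + 4 = 20
20 → 2² + 0² = 4 + 0 = 4
4 → 4² = 16  — 16 repeats.
That took 14 steps.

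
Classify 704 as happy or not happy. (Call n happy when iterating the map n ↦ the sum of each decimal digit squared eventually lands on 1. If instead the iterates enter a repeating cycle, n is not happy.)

not happy

704 → 7² + 0² + 4² = 49 + 0 + 16 = 65
65 → 6² + 5² = 36 + 25 = 61
61 → 6² + 1² = 36 + 1 = 37
37 → 3² + 7² = 9 + 49 = 58
58 → 5² + 8² = 25 + 64 = 89
89 → 8² + 9² = 64 + 81 = 145
145 → 1² + 4² + 5² = 1 + 16 + 25 = 42
42 → 4² + 2² = 16 + 4 = 20
20 → 2² + 0² = 4 + 0 = 4
4 → 4² = 16
16 → 1² + 6² = 1 + 36 = 37  — 37 already seen; the sequence cycles without reaching 1.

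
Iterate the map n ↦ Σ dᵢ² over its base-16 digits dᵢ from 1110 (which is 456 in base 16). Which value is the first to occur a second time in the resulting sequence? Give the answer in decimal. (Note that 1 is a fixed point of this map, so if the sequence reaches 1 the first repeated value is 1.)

169

1110 = (4,5,6)_16 → 4² + 5² + 6² = 16 + 25 + 36 = 77
77 = (4,13)_16 → 4² + 13² = 16 + 169 = 185
185 = (11,9)_16 → 11² + 9² = 121 + 81 = 202
202 = (12,10)_16 → 12² + 10² = 144 + 100 = 244
244 = (15,4)_16 → 15² + 4² = 225 + 16 = 241
241 = (15,1)_16 → 15² + 1² = 225 + 1 = 226
226 = (14,2)_16 → 14² + 2² = 196 + 4 = 200
200 = (12,8)_16 → 12² + 8² = 144 + 64 = 208
208 = (13,0)_16 → 13² + 0² = 169 + 0 = 169
169 = (10,9)_16 → 10² + 9² = 100 + 81 = 181
181 = (11,5)_16 → 11² + 5² = 121 + 25 = 146
146 = (9,2)_16 → 9² + 2² = 81 + 4 = 85
85 = (5,5)_16 → 5² + 5² = 25 + 25 = 50
50 = (3,2)_16 → 3² + 2² = 9 + 4 = 13
13 = (13)_16 → 13² = 169  — 169 already appeared earlier.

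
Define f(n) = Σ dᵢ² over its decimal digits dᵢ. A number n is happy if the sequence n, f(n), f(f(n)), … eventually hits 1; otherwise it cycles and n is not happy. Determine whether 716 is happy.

716 → 7² + 1² + 6² = 49 + 1 + 36 = 86
86 → 8² + 6² = 64 + 36 = 100
100 → 1² + 0² + 0² = 1 + 0 + 0 = 1  — reached 1.

happy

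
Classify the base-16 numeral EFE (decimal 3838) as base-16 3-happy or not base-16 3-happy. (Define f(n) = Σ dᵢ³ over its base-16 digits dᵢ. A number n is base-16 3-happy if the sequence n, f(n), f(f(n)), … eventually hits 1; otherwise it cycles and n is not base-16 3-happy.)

3838 = (14,15,14)_16 → 14³ + 15³ + 14³ = 8863
8863 = (2,2,9,15)_16 → 2³ + 2³ + 9³ + 15³ = 4120
4120 = (1,0,1,8)_16 → 1³ + 0³ + 1³ + 8³ = 514
514 = (2,0,2)_16 → 2³ + 0³ + 2³ = 16
16 = (1,0)_16 → 1³ + 0³ = 1  — reached 1.

base-16 3-happy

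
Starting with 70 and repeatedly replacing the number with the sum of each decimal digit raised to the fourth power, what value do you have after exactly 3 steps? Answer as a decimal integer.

2498

70 → 2401
2401 → 273
273 → 2498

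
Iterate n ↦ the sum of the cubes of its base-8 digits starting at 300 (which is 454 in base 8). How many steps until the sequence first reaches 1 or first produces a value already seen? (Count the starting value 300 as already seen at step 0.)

11

300 = (4,5,4)_8 → 4³ + 5³ + 4³ = 253
253 = (3,7,5)_8 → 3³ + 7³ + 5³ = 495
495 = (7,5,7)_8 → 7³ + 5³ + 7³ = 811
811 = (1,4,5,3)_8 → 1³ + 4³ + 5³ + 3³ = 217
217 = (3,3,1)_8 → 3³ + 3³ + 1³ = 55
55 = (6,7)_8 → 6³ + 7³ = 559
559 = (1,0,5,7)_8 → 1³ + 0³ + 5³ + 7³ = 469
469 = (7,2,5)_8 → 7³ + 2³ + 5³ = 476
476 = (7,3,4)_8 → 7³ + 3³ + 4³ = 434
434 = (6,6,2)_8 → 6³ + 6³ + 2³ = 440
440 = (6,7,0)_8 → 6³ + 7³ + 0³ = 559  — 559 repeats.
That took 11 steps.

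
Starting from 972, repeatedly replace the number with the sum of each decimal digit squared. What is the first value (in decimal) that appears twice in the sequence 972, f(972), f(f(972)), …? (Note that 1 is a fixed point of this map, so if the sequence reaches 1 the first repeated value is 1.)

972 → 9² + 7² + 2² = 81 + 49 + 4 = 134
134 → 1² + 3² + 4² = 1 + 9 + 16 = 26
26 → 2² + 6² = 4 + 36 = 40
40 → 4² + 0² = 16 + 0 = 16
16 → 1² + 6² = 1 + 36 = 37
37 → 3² + 7² = 9 + 49 = 58
58 → 5² + 8² = 25 + 64 = 89
89 → 8² + 9² = 64 + 81 = 145
145 → 1² + 4² + 5² = 1 + 16 + 25 = 42
42 → 4² + 2² = 16 + 4 = 20
20 → 2² + 0² = 4 + 0 = 4
4 → 4² = 16  — 16 already appeared earlier.

16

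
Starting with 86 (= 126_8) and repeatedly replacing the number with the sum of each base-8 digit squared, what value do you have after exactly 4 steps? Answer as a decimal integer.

26

86 = (1,2,6)_8 → 1² + 2² + 6² = 41
41 = (5,1)_8 → 5² + 1² = 26
26 = (3,2)_8 → 3² + 2² = 13
13 = (1,5)_8 → 1² + 5² = 26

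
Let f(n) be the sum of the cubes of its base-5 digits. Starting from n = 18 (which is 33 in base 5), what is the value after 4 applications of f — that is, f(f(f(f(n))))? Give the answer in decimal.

28

18 = (3,3)_5 → 3³ + 3³ = 27 + 27 = 54
54 = (2,0,4)_5 → 2³ + 0³ + 4³ = 8 + 0 + 64 = 72
72 = (2,4,2)_5 → 2³ + 4³ + 2³ = 8 + 64 + 8 = 80
80 = (3,1,0)_5 → 3³ + 1³ + 0³ = 27 + 1 + 0 = 28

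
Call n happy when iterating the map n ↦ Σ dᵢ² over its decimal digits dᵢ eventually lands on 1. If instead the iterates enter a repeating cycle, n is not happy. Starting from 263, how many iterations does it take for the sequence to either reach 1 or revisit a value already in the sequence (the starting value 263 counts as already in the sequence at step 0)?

263 → 49
49 → 97
97 → 130
130 → 10
10 → 1  — reached 1.
That took 5 steps.

5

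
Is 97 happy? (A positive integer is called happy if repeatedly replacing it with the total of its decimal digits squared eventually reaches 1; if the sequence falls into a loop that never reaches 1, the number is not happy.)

happy

97 → 9² + 7² = 130
130 → 1² + 3² + 0² = 10
10 → 1² + 0² = 1  — reached 1.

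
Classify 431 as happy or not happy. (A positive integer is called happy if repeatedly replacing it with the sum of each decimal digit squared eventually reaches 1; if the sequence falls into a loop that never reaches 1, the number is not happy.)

not happy

431 → 4² + 3² + 1² = 16 + 9 + 1 = 26
26 → 2² + 6² = 4 + 36 = 40
40 → 4² + 0² = 16 + 0 = 16
16 → 1² + 6² = 1 + 36 = 37
37 → 3² + 7² = 9 + 49 = 58
58 → 5² + 8² = 25 + 64 = 89
89 → 8² + 9² = 64 + 81 = 145
145 → 1² + 4² + 5² = 1 + 16 + 25 = 42
42 → 4² + 2² = 16 + 4 = 20
20 → 2² + 0² = 4 + 0 = 4
4 → 4² = 16  — 16 already seen; the sequence cycles without reaching 1.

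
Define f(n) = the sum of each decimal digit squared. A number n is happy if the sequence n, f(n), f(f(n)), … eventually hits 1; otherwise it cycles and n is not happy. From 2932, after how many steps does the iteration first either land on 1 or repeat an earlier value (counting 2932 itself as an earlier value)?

10

2932 → 2² + 9² + 3² + 2² = 4 + 81 + 9 + 4 = 98
98 → 9² + 8² = 81 + 64 = 145
145 → 1² + 4² + 5² = 1 + 16 + 25 = 42
42 → 4² + 2² = 16 + 4 = 20
20 → 2² + 0² = 4 + 0 = 4
4 → 4² = 16
16 → 1² + 6² = 1 + 36 = 37
37 → 3² + 7² = 9 + 49 = 58
58 → 5² + 8² = 25 + 64 = 89
89 → 8² + 9² = 64 + 81 = 145  — 145 repeats.
That took 10 steps.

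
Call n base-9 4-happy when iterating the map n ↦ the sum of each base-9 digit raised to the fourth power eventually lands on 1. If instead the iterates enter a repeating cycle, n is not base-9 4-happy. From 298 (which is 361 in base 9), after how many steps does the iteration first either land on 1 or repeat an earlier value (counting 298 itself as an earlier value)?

10

298 = (3,6,1)_9 → 3⁴ + 6⁴ + 1⁴ = 1378
1378 = (1,8,0,1)_9 → 1⁴ + 8⁴ + 0⁴ + 1⁴ = 4098
4098 = (5,5,5,3)_9 → 5⁴ + 5⁴ + 5⁴ + 3⁴ = 1956
1956 = (2,6,1,3)_9 → 2⁴ + 6⁴ + 1⁴ + 3⁴ = 1394
1394 = (1,8,1,8)_9 → 1⁴ + 8⁴ + 1⁴ + 8⁴ = 8194
8194 = (1,2,2,1,4)_9 → 1⁴ + 2⁴ + 2⁴ + 1⁴ + 4⁴ = 290
290 = (3,5,2)_9 → 3⁴ + 5⁴ + 2⁴ = 722
722 = (8,8,2)_9 → 8⁴ + 8⁴ + 2⁴ = 8208
8208 = (1,2,2,3,0)_9 → 1⁴ + 2⁴ + 2⁴ + 3⁴ + 0⁴ = 114
114 = (1,3,6)_9 → 1⁴ + 3⁴ + 6⁴ = 1378  — 1378 repeats.
That took 10 steps.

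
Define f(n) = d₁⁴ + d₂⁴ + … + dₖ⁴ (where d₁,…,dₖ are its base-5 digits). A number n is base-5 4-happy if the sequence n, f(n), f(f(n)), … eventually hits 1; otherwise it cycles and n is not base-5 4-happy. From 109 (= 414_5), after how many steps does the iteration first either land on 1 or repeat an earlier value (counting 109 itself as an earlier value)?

109 = (4,1,4)_5 → 4⁴ + 1⁴ + 4⁴ = 256 + 1 + 256 = 513
513 = (4,0,2,3)_5 → 4⁴ + 0⁴ + 2⁴ + 3⁴ = 256 + 0 + 16 + 81 = 353
353 = (2,4,0,3)_5 → 2⁴ + 4⁴ + 0⁴ + 3⁴ = 16 + 256 + 0 + 81 = 353  — 353 repeats.
That took 3 steps.

3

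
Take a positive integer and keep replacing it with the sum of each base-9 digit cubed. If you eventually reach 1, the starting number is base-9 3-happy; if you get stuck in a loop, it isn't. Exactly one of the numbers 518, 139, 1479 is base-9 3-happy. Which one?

518: 518 → 368 → 640 → 856 → 128 → 134 → 638 → 1198 → 470 → 476 → 980 → 540 → 432 → 152 → 856  — repeats 856 (not base-9 3-happy)
139: 139 → 281 → 99 → 9 → 1  — reaches 1 (base-9 3-happy)
1479: 1479 → 43 → 407 → 133 → 469 → 469  — repeats 469 (not base-9 3-happy)

139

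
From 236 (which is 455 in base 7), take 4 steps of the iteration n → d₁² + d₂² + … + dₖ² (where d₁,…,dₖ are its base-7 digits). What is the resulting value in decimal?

236 = (4,5,5)_7 → 4² + 5² + 5² = 66
66 = (1,2,3)_7 → 1² + 2² + 3² = 14
14 = (2,0)_7 → 2² + 0² = 4
4 = (4)_7 → 4² = 16

16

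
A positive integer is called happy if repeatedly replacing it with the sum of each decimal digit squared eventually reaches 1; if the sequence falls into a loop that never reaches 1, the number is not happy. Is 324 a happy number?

324 → 3² + 2² + 4² = 29
29 → 2² + 9² = 85
85 → 8² + 5² = 89
89 → 8² + 9² = 145
145 → 1² + 4² + 5² = 42
42 → 4² + 2² = 20
20 → 2² + 0² = 4
4 → 4² = 16
16 → 1² + 6² = 37
37 → 3² + 7² = 58
58 → 5² + 8² = 89  — 89 already seen; the sequence cycles without reaching 1.

not happy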